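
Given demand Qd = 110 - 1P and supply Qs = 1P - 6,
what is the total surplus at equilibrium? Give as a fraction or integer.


Find equilibrium: 110 - 1P = 1P - 6
110 + 6 = 2P
P* = 116/2 = 58
Q* = 1*58 - 6 = 52
Inverse demand: P = 110 - Q/1, so P_max = 110
Inverse supply: P = 6 + Q/1, so P_min = 6
CS = (1/2) * 52 * (110 - 58) = 1352
PS = (1/2) * 52 * (58 - 6) = 1352
TS = CS + PS = 1352 + 1352 = 2704

2704


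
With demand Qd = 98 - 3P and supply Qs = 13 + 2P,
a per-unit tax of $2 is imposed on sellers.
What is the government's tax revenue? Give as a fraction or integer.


With tax on sellers, new supply: Qs' = 13 + 2(P - 2)
= 9 + 2P
New equilibrium quantity:
Q_new = 223/5
Tax revenue = tax * Q_new = 2 * 223/5 = 446/5

446/5


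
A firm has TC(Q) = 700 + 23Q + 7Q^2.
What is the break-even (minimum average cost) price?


AC(Q) = 700/Q + 23 + 7Q
To minimize: dAC/dQ = -700/Q^2 + 7 = 0
Q^2 = 700/7 = 100
Q* = 10
Min AC = 700/10 + 23 + 7*10
Min AC = 70 + 23 + 70 = 163

163


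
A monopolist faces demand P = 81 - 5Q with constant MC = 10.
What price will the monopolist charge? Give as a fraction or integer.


MR = 81 - 10Q
Set MR = MC: 81 - 10Q = 10
Q* = 71/10
Substitute into demand:
P* = 81 - 5*71/10 = 91/2

91/2


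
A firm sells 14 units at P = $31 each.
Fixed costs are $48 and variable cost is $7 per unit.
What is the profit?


Total Revenue = P * Q = 31 * 14 = $434
Total Cost = FC + VC*Q = 48 + 7*14 = $146
Profit = TR - TC = 434 - 146 = $288

$288


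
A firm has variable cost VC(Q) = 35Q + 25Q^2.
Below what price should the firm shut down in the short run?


AVC(Q) = VC(Q)/Q = 35 + 25Q
AVC is increasing in Q, so minimum AVC is at Q -> 0+.
Min AVC = 35
The firm should shut down if P < 35.

35


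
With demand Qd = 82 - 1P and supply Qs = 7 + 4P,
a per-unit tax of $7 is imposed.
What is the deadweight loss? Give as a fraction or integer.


Pre-tax equilibrium quantity: Q* = 67
Post-tax equilibrium quantity: Q_tax = 307/5
Reduction in quantity: Q* - Q_tax = 28/5
DWL = (1/2) * tax * (Q* - Q_tax)
DWL = (1/2) * 7 * 28/5 = 98/5

98/5


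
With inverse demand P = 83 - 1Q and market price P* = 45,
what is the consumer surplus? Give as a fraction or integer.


Maximum willingness to pay (at Q=0): P_max = 83
Quantity demanded at P* = 45:
Q* = (83 - 45)/1 = 38
CS = (1/2) * Q* * (P_max - P*)
CS = (1/2) * 38 * (83 - 45)
CS = (1/2) * 38 * 38 = 722

722


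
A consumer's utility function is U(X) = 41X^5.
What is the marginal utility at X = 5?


MU = dU/dX = 41*5*X^(5-1)
MU = 205*X^4
At X = 5:
MU = 205 * 5^4
MU = 205 * 625 = 128125

128125


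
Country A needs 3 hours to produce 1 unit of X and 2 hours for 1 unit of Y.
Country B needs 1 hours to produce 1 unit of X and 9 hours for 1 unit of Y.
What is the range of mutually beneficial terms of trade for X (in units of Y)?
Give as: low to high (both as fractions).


Opportunity cost of X for Country A = hours_X / hours_Y = 3/2 = 3/2 units of Y
Opportunity cost of X for Country B = hours_X / hours_Y = 1/9 = 1/9 units of Y
Terms of trade must be between the two opportunity costs.
Range: 1/9 to 3/2

1/9 to 3/2


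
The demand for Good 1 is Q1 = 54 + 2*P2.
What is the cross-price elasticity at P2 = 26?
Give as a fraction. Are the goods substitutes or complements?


dQ1/dP2 = 2
At P2 = 26: Q1 = 54 + 2*26 = 106
Exy = (dQ1/dP2)(P2/Q1) = 2 * 26 / 106 = 26/53
Since Exy > 0, the goods are substitutes.

26/53 (substitutes)


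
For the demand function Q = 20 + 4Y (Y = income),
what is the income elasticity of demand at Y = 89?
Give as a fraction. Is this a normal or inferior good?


dQ/dY = 4
At Y = 89: Q = 20 + 4*89 = 376
Ey = (dQ/dY)(Y/Q) = 4 * 89 / 376 = 89/94
Since Ey > 0, this is a normal good.

89/94 (normal good)


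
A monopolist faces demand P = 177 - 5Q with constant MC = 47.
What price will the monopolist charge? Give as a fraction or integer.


MR = 177 - 10Q
Set MR = MC: 177 - 10Q = 47
Q* = 13
Substitute into demand:
P* = 177 - 5*13 = 112

112


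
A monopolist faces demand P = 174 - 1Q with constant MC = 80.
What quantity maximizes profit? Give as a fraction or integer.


TR = P*Q = (174 - 1Q)Q = 174Q - 1Q^2
MR = dTR/dQ = 174 - 2Q
Set MR = MC:
174 - 2Q = 80
94 = 2Q
Q* = 94/2 = 47

47


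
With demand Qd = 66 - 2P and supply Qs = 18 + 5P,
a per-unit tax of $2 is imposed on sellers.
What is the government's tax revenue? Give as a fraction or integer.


With tax on sellers, new supply: Qs' = 18 + 5(P - 2)
= 8 + 5P
New equilibrium quantity:
Q_new = 346/7
Tax revenue = tax * Q_new = 2 * 346/7 = 692/7

692/7


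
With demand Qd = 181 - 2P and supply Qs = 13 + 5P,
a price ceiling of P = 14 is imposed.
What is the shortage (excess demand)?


At P = 14:
Qd = 181 - 2*14 = 153
Qs = 13 + 5*14 = 83
Shortage = Qd - Qs = 153 - 83 = 70

70


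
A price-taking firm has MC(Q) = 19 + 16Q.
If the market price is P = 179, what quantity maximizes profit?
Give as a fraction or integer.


In perfect competition, profit is maximized where P = MC.
179 = 19 + 16Q
160 = 16Q
Q* = 160/16 = 10

10


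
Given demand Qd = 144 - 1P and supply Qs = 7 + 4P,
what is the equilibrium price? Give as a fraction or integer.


At equilibrium, Qd = Qs.
144 - 1P = 7 + 4P
144 - 7 = 1P + 4P
137 = 5P
P* = 137/5 = 137/5

137/5


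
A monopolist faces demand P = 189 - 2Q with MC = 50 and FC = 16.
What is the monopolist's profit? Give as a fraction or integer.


MR = MC: 189 - 4Q = 50
Q* = 139/4
P* = 189 - 2*139/4 = 239/2
Profit = (P* - MC)*Q* - FC
= (239/2 - 50)*139/4 - 16
= 139/2*139/4 - 16
= 19321/8 - 16 = 19193/8

19193/8


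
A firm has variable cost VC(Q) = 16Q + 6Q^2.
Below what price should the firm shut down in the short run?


AVC(Q) = VC(Q)/Q = 16 + 6Q
AVC is increasing in Q, so minimum AVC is at Q -> 0+.
Min AVC = 16
The firm should shut down if P < 16.

16


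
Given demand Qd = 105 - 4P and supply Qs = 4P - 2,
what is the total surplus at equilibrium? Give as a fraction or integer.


Find equilibrium: 105 - 4P = 4P - 2
105 + 2 = 8P
P* = 107/8 = 107/8
Q* = 4*107/8 - 2 = 103/2
Inverse demand: P = 105/4 - Q/4, so P_max = 105/4
Inverse supply: P = 1/2 + Q/4, so P_min = 1/2
CS = (1/2) * 103/2 * (105/4 - 107/8) = 10609/32
PS = (1/2) * 103/2 * (107/8 - 1/2) = 10609/32
TS = CS + PS = 10609/32 + 10609/32 = 10609/16

10609/16


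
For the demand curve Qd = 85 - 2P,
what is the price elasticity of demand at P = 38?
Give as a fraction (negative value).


dQ/dP = -2
At P = 38: Q = 85 - 2*38 = 9
E = (dQ/dP)(P/Q) = (-2)(38/9) = -76/9

-76/9


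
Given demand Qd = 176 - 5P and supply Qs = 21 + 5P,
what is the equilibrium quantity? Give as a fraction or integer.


First find equilibrium price:
176 - 5P = 21 + 5P
P* = 155/10 = 31/2
Then substitute into demand:
Q* = 176 - 5 * 31/2 = 197/2

197/2


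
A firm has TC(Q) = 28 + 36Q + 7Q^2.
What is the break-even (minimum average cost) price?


AC(Q) = 28/Q + 36 + 7Q
To minimize: dAC/dQ = -28/Q^2 + 7 = 0
Q^2 = 28/7 = 4
Q* = 2
Min AC = 28/2 + 36 + 7*2
Min AC = 14 + 36 + 14 = 64

64


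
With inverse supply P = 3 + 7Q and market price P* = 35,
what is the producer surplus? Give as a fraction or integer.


Minimum supply price (at Q=0): P_min = 3
Quantity supplied at P* = 35:
Q* = (35 - 3)/7 = 32/7
PS = (1/2) * Q* * (P* - P_min)
PS = (1/2) * 32/7 * (35 - 3)
PS = (1/2) * 32/7 * 32 = 512/7

512/7


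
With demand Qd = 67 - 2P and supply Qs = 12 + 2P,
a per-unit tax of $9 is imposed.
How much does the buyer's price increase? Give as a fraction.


With a per-unit tax, the buyer's price increase depends on relative slopes.
Supply slope: d = 2, Demand slope: b = 2
Buyer's price increase = d * tax / (b + d)
= 2 * 9 / (2 + 2)
= 18 / 4 = 9/2

9/2


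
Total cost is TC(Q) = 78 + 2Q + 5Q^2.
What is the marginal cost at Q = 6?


MC = dTC/dQ = 2 + 2*5*Q
At Q = 6:
MC = 2 + 10*6
MC = 2 + 60 = 62

62


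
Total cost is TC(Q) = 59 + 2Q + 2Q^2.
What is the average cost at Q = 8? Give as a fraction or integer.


TC(8) = 59 + 2*8 + 2*8^2
TC(8) = 59 + 16 + 128 = 203
AC = TC/Q = 203/8 = 203/8

203/8


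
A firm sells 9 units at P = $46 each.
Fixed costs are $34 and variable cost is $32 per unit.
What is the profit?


Total Revenue = P * Q = 46 * 9 = $414
Total Cost = FC + VC*Q = 34 + 32*9 = $322
Profit = TR - TC = 414 - 322 = $92

$92


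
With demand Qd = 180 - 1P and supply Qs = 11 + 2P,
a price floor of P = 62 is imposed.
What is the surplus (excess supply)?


At P = 62:
Qd = 180 - 1*62 = 118
Qs = 11 + 2*62 = 135
Surplus = Qs - Qd = 135 - 118 = 17

17


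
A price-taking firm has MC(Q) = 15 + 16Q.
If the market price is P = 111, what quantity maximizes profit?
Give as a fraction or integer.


In perfect competition, profit is maximized where P = MC.
111 = 15 + 16Q
96 = 16Q
Q* = 96/16 = 6

6


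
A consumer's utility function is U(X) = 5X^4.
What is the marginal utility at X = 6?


MU = dU/dX = 5*4*X^(4-1)
MU = 20*X^3
At X = 6:
MU = 20 * 6^3
MU = 20 * 216 = 4320

4320


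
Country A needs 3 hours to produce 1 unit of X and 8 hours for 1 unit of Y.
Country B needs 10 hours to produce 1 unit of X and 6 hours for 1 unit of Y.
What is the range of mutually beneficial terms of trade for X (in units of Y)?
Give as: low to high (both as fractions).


Opportunity cost of X for Country A = hours_X / hours_Y = 3/8 = 3/8 units of Y
Opportunity cost of X for Country B = hours_X / hours_Y = 10/6 = 5/3 units of Y
Terms of trade must be between the two opportunity costs.
Range: 3/8 to 5/3

3/8 to 5/3


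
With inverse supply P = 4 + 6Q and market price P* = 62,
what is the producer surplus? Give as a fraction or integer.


Minimum supply price (at Q=0): P_min = 4
Quantity supplied at P* = 62:
Q* = (62 - 4)/6 = 29/3
PS = (1/2) * Q* * (P* - P_min)
PS = (1/2) * 29/3 * (62 - 4)
PS = (1/2) * 29/3 * 58 = 841/3

841/3


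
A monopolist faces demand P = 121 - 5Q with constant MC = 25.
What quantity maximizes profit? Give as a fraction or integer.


TR = P*Q = (121 - 5Q)Q = 121Q - 5Q^2
MR = dTR/dQ = 121 - 10Q
Set MR = MC:
121 - 10Q = 25
96 = 10Q
Q* = 96/10 = 48/5

48/5


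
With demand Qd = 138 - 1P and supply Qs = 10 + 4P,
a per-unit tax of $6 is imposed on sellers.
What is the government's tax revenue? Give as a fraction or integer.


With tax on sellers, new supply: Qs' = 10 + 4(P - 6)
= 4P - 14
New equilibrium quantity:
Q_new = 538/5
Tax revenue = tax * Q_new = 6 * 538/5 = 3228/5

3228/5


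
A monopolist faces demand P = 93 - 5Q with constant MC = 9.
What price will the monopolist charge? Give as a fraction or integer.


MR = 93 - 10Q
Set MR = MC: 93 - 10Q = 9
Q* = 42/5
Substitute into demand:
P* = 93 - 5*42/5 = 51

51


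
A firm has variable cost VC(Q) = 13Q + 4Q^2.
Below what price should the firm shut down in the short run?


AVC(Q) = VC(Q)/Q = 13 + 4Q
AVC is increasing in Q, so minimum AVC is at Q -> 0+.
Min AVC = 13
The firm should shut down if P < 13.

13


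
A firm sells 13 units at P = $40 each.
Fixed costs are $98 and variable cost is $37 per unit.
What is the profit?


Total Revenue = P * Q = 40 * 13 = $520
Total Cost = FC + VC*Q = 98 + 37*13 = $579
Profit = TR - TC = 520 - 579 = $-59

$-59


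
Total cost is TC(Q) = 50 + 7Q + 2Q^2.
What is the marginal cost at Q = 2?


MC = dTC/dQ = 7 + 2*2*Q
At Q = 2:
MC = 7 + 4*2
MC = 7 + 8 = 15

15


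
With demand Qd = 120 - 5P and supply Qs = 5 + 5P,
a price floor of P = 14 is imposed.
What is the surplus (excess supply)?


At P = 14:
Qd = 120 - 5*14 = 50
Qs = 5 + 5*14 = 75
Surplus = Qs - Qd = 75 - 50 = 25

25


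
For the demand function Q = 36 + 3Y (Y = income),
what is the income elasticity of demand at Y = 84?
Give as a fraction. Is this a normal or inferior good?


dQ/dY = 3
At Y = 84: Q = 36 + 3*84 = 288
Ey = (dQ/dY)(Y/Q) = 3 * 84 / 288 = 7/8
Since Ey > 0, this is a normal good.

7/8 (normal good)


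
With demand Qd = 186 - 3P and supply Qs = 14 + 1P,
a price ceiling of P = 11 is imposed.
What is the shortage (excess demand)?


At P = 11:
Qd = 186 - 3*11 = 153
Qs = 14 + 1*11 = 25
Shortage = Qd - Qs = 153 - 25 = 128

128


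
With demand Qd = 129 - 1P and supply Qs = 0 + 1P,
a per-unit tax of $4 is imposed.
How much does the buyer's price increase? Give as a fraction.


With a per-unit tax, the buyer's price increase depends on relative slopes.
Supply slope: d = 1, Demand slope: b = 1
Buyer's price increase = d * tax / (b + d)
= 1 * 4 / (1 + 1)
= 4 / 2 = 2

2


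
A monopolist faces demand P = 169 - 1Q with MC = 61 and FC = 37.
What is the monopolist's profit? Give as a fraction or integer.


MR = MC: 169 - 2Q = 61
Q* = 54
P* = 169 - 1*54 = 115
Profit = (P* - MC)*Q* - FC
= (115 - 61)*54 - 37
= 54*54 - 37
= 2916 - 37 = 2879

2879


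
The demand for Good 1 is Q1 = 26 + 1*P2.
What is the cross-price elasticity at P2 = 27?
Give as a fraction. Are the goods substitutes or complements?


dQ1/dP2 = 1
At P2 = 27: Q1 = 26 + 1*27 = 53
Exy = (dQ1/dP2)(P2/Q1) = 1 * 27 / 53 = 27/53
Since Exy > 0, the goods are substitutes.

27/53 (substitutes)


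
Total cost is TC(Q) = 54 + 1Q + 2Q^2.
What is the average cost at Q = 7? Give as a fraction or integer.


TC(7) = 54 + 1*7 + 2*7^2
TC(7) = 54 + 7 + 98 = 159
AC = TC/Q = 159/7 = 159/7

159/7


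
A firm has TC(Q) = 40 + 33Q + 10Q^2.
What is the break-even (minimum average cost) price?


AC(Q) = 40/Q + 33 + 10Q
To minimize: dAC/dQ = -40/Q^2 + 10 = 0
Q^2 = 40/10 = 4
Q* = 2
Min AC = 40/2 + 33 + 10*2
Min AC = 20 + 33 + 20 = 73

73


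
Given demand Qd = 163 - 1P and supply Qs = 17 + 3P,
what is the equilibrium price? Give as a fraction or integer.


At equilibrium, Qd = Qs.
163 - 1P = 17 + 3P
163 - 17 = 1P + 3P
146 = 4P
P* = 146/4 = 73/2

73/2


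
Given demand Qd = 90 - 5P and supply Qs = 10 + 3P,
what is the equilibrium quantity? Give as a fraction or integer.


First find equilibrium price:
90 - 5P = 10 + 3P
P* = 80/8 = 10
Then substitute into demand:
Q* = 90 - 5 * 10 = 40

40


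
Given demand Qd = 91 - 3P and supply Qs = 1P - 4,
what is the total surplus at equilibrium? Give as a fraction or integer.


Find equilibrium: 91 - 3P = 1P - 4
91 + 4 = 4P
P* = 95/4 = 95/4
Q* = 1*95/4 - 4 = 79/4
Inverse demand: P = 91/3 - Q/3, so P_max = 91/3
Inverse supply: P = 4 + Q/1, so P_min = 4
CS = (1/2) * 79/4 * (91/3 - 95/4) = 6241/96
PS = (1/2) * 79/4 * (95/4 - 4) = 6241/32
TS = CS + PS = 6241/96 + 6241/32 = 6241/24

6241/24


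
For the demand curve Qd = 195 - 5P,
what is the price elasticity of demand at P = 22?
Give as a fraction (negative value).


dQ/dP = -5
At P = 22: Q = 195 - 5*22 = 85
E = (dQ/dP)(P/Q) = (-5)(22/85) = -22/17

-22/17


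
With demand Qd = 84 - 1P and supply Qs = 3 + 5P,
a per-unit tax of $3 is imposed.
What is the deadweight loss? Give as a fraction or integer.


Pre-tax equilibrium quantity: Q* = 141/2
Post-tax equilibrium quantity: Q_tax = 68
Reduction in quantity: Q* - Q_tax = 5/2
DWL = (1/2) * tax * (Q* - Q_tax)
DWL = (1/2) * 3 * 5/2 = 15/4

15/4


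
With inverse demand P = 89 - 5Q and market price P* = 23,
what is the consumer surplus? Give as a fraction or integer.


Maximum willingness to pay (at Q=0): P_max = 89
Quantity demanded at P* = 23:
Q* = (89 - 23)/5 = 66/5
CS = (1/2) * Q* * (P_max - P*)
CS = (1/2) * 66/5 * (89 - 23)
CS = (1/2) * 66/5 * 66 = 2178/5

2178/5


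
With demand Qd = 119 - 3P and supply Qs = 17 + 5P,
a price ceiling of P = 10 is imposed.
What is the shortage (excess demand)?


At P = 10:
Qd = 119 - 3*10 = 89
Qs = 17 + 5*10 = 67
Shortage = Qd - Qs = 89 - 67 = 22

22


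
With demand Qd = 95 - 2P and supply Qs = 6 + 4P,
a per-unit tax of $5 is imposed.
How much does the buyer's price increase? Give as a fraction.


With a per-unit tax, the buyer's price increase depends on relative slopes.
Supply slope: d = 4, Demand slope: b = 2
Buyer's price increase = d * tax / (b + d)
= 4 * 5 / (2 + 4)
= 20 / 6 = 10/3

10/3


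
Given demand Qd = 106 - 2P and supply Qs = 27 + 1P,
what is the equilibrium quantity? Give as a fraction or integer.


First find equilibrium price:
106 - 2P = 27 + 1P
P* = 79/3 = 79/3
Then substitute into demand:
Q* = 106 - 2 * 79/3 = 160/3

160/3


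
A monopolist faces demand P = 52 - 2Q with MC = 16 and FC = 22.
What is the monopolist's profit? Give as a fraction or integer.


MR = MC: 52 - 4Q = 16
Q* = 9
P* = 52 - 2*9 = 34
Profit = (P* - MC)*Q* - FC
= (34 - 16)*9 - 22
= 18*9 - 22
= 162 - 22 = 140

140


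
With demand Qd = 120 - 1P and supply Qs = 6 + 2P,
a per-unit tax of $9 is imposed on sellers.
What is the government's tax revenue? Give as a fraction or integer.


With tax on sellers, new supply: Qs' = 6 + 2(P - 9)
= 2P - 12
New equilibrium quantity:
Q_new = 76
Tax revenue = tax * Q_new = 9 * 76 = 684

684


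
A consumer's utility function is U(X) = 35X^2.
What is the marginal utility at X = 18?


MU = dU/dX = 35*2*X^(2-1)
MU = 70*X^1
At X = 18:
MU = 70 * 18^1
MU = 70 * 18 = 1260

1260


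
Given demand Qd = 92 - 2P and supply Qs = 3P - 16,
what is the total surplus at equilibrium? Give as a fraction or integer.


Find equilibrium: 92 - 2P = 3P - 16
92 + 16 = 5P
P* = 108/5 = 108/5
Q* = 3*108/5 - 16 = 244/5
Inverse demand: P = 46 - Q/2, so P_max = 46
Inverse supply: P = 16/3 + Q/3, so P_min = 16/3
CS = (1/2) * 244/5 * (46 - 108/5) = 14884/25
PS = (1/2) * 244/5 * (108/5 - 16/3) = 29768/75
TS = CS + PS = 14884/25 + 29768/75 = 14884/15

14884/15


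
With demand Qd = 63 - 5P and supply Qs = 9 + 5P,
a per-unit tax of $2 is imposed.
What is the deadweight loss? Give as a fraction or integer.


Pre-tax equilibrium quantity: Q* = 36
Post-tax equilibrium quantity: Q_tax = 31
Reduction in quantity: Q* - Q_tax = 5
DWL = (1/2) * tax * (Q* - Q_tax)
DWL = (1/2) * 2 * 5 = 5

5


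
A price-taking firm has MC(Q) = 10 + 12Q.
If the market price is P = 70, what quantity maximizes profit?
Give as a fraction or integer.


In perfect competition, profit is maximized where P = MC.
70 = 10 + 12Q
60 = 12Q
Q* = 60/12 = 5

5


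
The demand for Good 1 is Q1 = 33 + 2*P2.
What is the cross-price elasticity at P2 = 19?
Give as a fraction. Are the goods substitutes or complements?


dQ1/dP2 = 2
At P2 = 19: Q1 = 33 + 2*19 = 71
Exy = (dQ1/dP2)(P2/Q1) = 2 * 19 / 71 = 38/71
Since Exy > 0, the goods are substitutes.

38/71 (substitutes)


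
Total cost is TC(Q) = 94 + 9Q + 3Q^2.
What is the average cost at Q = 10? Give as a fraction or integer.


TC(10) = 94 + 9*10 + 3*10^2
TC(10) = 94 + 90 + 300 = 484
AC = TC/Q = 484/10 = 242/5

242/5


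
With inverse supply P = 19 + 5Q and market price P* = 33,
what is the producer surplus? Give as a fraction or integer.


Minimum supply price (at Q=0): P_min = 19
Quantity supplied at P* = 33:
Q* = (33 - 19)/5 = 14/5
PS = (1/2) * Q* * (P* - P_min)
PS = (1/2) * 14/5 * (33 - 19)
PS = (1/2) * 14/5 * 14 = 98/5

98/5


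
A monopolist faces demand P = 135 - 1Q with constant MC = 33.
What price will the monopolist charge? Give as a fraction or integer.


MR = 135 - 2Q
Set MR = MC: 135 - 2Q = 33
Q* = 51
Substitute into demand:
P* = 135 - 1*51 = 84

84


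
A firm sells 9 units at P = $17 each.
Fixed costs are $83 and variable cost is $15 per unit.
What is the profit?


Total Revenue = P * Q = 17 * 9 = $153
Total Cost = FC + VC*Q = 83 + 15*9 = $218
Profit = TR - TC = 153 - 218 = $-65

$-65


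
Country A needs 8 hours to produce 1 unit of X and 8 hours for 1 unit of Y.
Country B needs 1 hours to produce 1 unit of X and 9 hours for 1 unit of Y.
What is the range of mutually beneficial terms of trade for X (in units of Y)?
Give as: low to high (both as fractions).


Opportunity cost of X for Country A = hours_X / hours_Y = 8/8 = 1 units of Y
Opportunity cost of X for Country B = hours_X / hours_Y = 1/9 = 1/9 units of Y
Terms of trade must be between the two opportunity costs.
Range: 1/9 to 1

1/9 to 1


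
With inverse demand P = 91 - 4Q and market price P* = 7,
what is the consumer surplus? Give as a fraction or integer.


Maximum willingness to pay (at Q=0): P_max = 91
Quantity demanded at P* = 7:
Q* = (91 - 7)/4 = 21
CS = (1/2) * Q* * (P_max - P*)
CS = (1/2) * 21 * (91 - 7)
CS = (1/2) * 21 * 84 = 882

882


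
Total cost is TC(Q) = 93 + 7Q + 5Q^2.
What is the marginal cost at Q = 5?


MC = dTC/dQ = 7 + 2*5*Q
At Q = 5:
MC = 7 + 10*5
MC = 7 + 50 = 57

57


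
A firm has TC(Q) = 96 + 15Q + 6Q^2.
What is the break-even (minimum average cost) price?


AC(Q) = 96/Q + 15 + 6Q
To minimize: dAC/dQ = -96/Q^2 + 6 = 0
Q^2 = 96/6 = 16
Q* = 4
Min AC = 96/4 + 15 + 6*4
Min AC = 24 + 15 + 24 = 63

63


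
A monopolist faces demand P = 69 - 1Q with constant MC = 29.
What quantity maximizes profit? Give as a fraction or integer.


TR = P*Q = (69 - 1Q)Q = 69Q - 1Q^2
MR = dTR/dQ = 69 - 2Q
Set MR = MC:
69 - 2Q = 29
40 = 2Q
Q* = 40/2 = 20

20


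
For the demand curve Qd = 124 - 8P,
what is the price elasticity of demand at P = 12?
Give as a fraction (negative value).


dQ/dP = -8
At P = 12: Q = 124 - 8*12 = 28
E = (dQ/dP)(P/Q) = (-8)(12/28) = -24/7

-24/7


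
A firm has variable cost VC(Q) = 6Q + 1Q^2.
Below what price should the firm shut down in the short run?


AVC(Q) = VC(Q)/Q = 6 + 1Q
AVC is increasing in Q, so minimum AVC is at Q -> 0+.
Min AVC = 6
The firm should shut down if P < 6.

6


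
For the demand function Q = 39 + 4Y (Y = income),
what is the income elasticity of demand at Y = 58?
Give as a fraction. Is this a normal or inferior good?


dQ/dY = 4
At Y = 58: Q = 39 + 4*58 = 271
Ey = (dQ/dY)(Y/Q) = 4 * 58 / 271 = 232/271
Since Ey > 0, this is a normal good.

232/271 (normal good)


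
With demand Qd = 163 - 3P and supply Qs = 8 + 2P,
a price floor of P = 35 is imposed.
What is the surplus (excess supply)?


At P = 35:
Qd = 163 - 3*35 = 58
Qs = 8 + 2*35 = 78
Surplus = Qs - Qd = 78 - 58 = 20

20


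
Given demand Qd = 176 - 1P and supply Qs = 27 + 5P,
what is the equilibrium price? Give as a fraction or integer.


At equilibrium, Qd = Qs.
176 - 1P = 27 + 5P
176 - 27 = 1P + 5P
149 = 6P
P* = 149/6 = 149/6

149/6


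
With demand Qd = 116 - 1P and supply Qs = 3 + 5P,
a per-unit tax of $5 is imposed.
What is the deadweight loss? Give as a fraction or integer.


Pre-tax equilibrium quantity: Q* = 583/6
Post-tax equilibrium quantity: Q_tax = 93
Reduction in quantity: Q* - Q_tax = 25/6
DWL = (1/2) * tax * (Q* - Q_tax)
DWL = (1/2) * 5 * 25/6 = 125/12

125/12


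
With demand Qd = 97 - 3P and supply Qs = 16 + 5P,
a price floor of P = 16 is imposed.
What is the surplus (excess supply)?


At P = 16:
Qd = 97 - 3*16 = 49
Qs = 16 + 5*16 = 96
Surplus = Qs - Qd = 96 - 49 = 47

47


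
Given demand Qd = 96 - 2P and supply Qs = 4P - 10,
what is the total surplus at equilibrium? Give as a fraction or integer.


Find equilibrium: 96 - 2P = 4P - 10
96 + 10 = 6P
P* = 106/6 = 53/3
Q* = 4*53/3 - 10 = 182/3
Inverse demand: P = 48 - Q/2, so P_max = 48
Inverse supply: P = 5/2 + Q/4, so P_min = 5/2
CS = (1/2) * 182/3 * (48 - 53/3) = 8281/9
PS = (1/2) * 182/3 * (53/3 - 5/2) = 8281/18
TS = CS + PS = 8281/9 + 8281/18 = 8281/6

8281/6


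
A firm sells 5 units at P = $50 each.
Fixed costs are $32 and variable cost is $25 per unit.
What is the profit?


Total Revenue = P * Q = 50 * 5 = $250
Total Cost = FC + VC*Q = 32 + 25*5 = $157
Profit = TR - TC = 250 - 157 = $93

$93


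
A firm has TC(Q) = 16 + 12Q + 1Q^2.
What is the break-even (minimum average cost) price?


AC(Q) = 16/Q + 12 + 1Q
To minimize: dAC/dQ = -16/Q^2 + 1 = 0
Q^2 = 16/1 = 16
Q* = 4
Min AC = 16/4 + 12 + 1*4
Min AC = 4 + 12 + 4 = 20

20


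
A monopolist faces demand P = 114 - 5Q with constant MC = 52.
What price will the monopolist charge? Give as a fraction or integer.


MR = 114 - 10Q
Set MR = MC: 114 - 10Q = 52
Q* = 31/5
Substitute into demand:
P* = 114 - 5*31/5 = 83

83


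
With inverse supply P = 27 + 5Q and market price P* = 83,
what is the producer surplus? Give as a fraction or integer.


Minimum supply price (at Q=0): P_min = 27
Quantity supplied at P* = 83:
Q* = (83 - 27)/5 = 56/5
PS = (1/2) * Q* * (P* - P_min)
PS = (1/2) * 56/5 * (83 - 27)
PS = (1/2) * 56/5 * 56 = 1568/5

1568/5


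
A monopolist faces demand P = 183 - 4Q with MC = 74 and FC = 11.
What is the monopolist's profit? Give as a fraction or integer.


MR = MC: 183 - 8Q = 74
Q* = 109/8
P* = 183 - 4*109/8 = 257/2
Profit = (P* - MC)*Q* - FC
= (257/2 - 74)*109/8 - 11
= 109/2*109/8 - 11
= 11881/16 - 11 = 11705/16

11705/16


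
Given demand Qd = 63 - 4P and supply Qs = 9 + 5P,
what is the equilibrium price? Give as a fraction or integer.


At equilibrium, Qd = Qs.
63 - 4P = 9 + 5P
63 - 9 = 4P + 5P
54 = 9P
P* = 54/9 = 6

6


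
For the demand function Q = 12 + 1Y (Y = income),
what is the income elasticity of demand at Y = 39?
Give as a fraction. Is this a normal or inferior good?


dQ/dY = 1
At Y = 39: Q = 12 + 1*39 = 51
Ey = (dQ/dY)(Y/Q) = 1 * 39 / 51 = 13/17
Since Ey > 0, this is a normal good.

13/17 (normal good)


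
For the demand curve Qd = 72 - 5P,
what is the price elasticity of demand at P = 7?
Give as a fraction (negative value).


dQ/dP = -5
At P = 7: Q = 72 - 5*7 = 37
E = (dQ/dP)(P/Q) = (-5)(7/37) = -35/37

-35/37


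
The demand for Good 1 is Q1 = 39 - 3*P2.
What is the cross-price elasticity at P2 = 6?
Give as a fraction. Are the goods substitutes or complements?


dQ1/dP2 = -3
At P2 = 6: Q1 = 39 - 3*6 = 21
Exy = (dQ1/dP2)(P2/Q1) = -3 * 6 / 21 = -6/7
Since Exy < 0, the goods are complements.

-6/7 (complements)


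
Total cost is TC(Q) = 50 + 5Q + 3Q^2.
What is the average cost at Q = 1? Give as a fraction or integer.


TC(1) = 50 + 5*1 + 3*1^2
TC(1) = 50 + 5 + 3 = 58
AC = TC/Q = 58/1 = 58

58


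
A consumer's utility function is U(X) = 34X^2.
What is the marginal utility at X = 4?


MU = dU/dX = 34*2*X^(2-1)
MU = 68*X^1
At X = 4:
MU = 68 * 4^1
MU = 68 * 4 = 272

272


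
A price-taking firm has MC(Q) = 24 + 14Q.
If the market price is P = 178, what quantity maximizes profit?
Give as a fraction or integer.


In perfect competition, profit is maximized where P = MC.
178 = 24 + 14Q
154 = 14Q
Q* = 154/14 = 11

11


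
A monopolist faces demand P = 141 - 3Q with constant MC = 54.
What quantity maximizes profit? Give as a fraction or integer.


TR = P*Q = (141 - 3Q)Q = 141Q - 3Q^2
MR = dTR/dQ = 141 - 6Q
Set MR = MC:
141 - 6Q = 54
87 = 6Q
Q* = 87/6 = 29/2

29/2


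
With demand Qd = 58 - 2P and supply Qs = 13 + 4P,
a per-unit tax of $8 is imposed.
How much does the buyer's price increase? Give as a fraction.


With a per-unit tax, the buyer's price increase depends on relative slopes.
Supply slope: d = 4, Demand slope: b = 2
Buyer's price increase = d * tax / (b + d)
= 4 * 8 / (2 + 4)
= 32 / 6 = 16/3

16/3


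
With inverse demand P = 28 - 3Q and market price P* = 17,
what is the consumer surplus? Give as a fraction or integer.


Maximum willingness to pay (at Q=0): P_max = 28
Quantity demanded at P* = 17:
Q* = (28 - 17)/3 = 11/3
CS = (1/2) * Q* * (P_max - P*)
CS = (1/2) * 11/3 * (28 - 17)
CS = (1/2) * 11/3 * 11 = 121/6

121/6


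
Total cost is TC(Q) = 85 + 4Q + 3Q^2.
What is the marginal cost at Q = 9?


MC = dTC/dQ = 4 + 2*3*Q
At Q = 9:
MC = 4 + 6*9
MC = 4 + 54 = 58

58


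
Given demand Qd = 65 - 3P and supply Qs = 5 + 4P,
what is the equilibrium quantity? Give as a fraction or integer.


First find equilibrium price:
65 - 3P = 5 + 4P
P* = 60/7 = 60/7
Then substitute into demand:
Q* = 65 - 3 * 60/7 = 275/7

275/7


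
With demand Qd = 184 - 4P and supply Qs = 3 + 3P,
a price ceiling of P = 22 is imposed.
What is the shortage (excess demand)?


At P = 22:
Qd = 184 - 4*22 = 96
Qs = 3 + 3*22 = 69
Shortage = Qd - Qs = 96 - 69 = 27

27


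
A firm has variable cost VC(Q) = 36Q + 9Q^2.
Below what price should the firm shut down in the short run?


AVC(Q) = VC(Q)/Q = 36 + 9Q
AVC is increasing in Q, so minimum AVC is at Q -> 0+.
Min AVC = 36
The firm should shut down if P < 36.

36


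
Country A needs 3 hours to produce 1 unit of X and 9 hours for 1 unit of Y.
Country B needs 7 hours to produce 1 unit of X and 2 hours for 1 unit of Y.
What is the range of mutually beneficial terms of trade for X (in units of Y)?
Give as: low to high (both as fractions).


Opportunity cost of X for Country A = hours_X / hours_Y = 3/9 = 1/3 units of Y
Opportunity cost of X for Country B = hours_X / hours_Y = 7/2 = 7/2 units of Y
Terms of trade must be between the two opportunity costs.
Range: 1/3 to 7/2

1/3 to 7/2


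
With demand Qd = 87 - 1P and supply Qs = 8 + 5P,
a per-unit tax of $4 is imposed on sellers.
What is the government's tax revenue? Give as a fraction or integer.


With tax on sellers, new supply: Qs' = 8 + 5(P - 4)
= 5P - 12
New equilibrium quantity:
Q_new = 141/2
Tax revenue = tax * Q_new = 4 * 141/2 = 282

282


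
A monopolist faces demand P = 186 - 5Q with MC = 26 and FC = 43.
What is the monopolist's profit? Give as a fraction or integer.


MR = MC: 186 - 10Q = 26
Q* = 16
P* = 186 - 5*16 = 106
Profit = (P* - MC)*Q* - FC
= (106 - 26)*16 - 43
= 80*16 - 43
= 1280 - 43 = 1237

1237


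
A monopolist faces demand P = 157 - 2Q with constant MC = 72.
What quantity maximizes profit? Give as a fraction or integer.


TR = P*Q = (157 - 2Q)Q = 157Q - 2Q^2
MR = dTR/dQ = 157 - 4Q
Set MR = MC:
157 - 4Q = 72
85 = 4Q
Q* = 85/4 = 85/4

85/4


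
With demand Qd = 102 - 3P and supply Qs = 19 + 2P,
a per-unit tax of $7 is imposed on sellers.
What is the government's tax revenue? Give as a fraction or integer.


With tax on sellers, new supply: Qs' = 19 + 2(P - 7)
= 5 + 2P
New equilibrium quantity:
Q_new = 219/5
Tax revenue = tax * Q_new = 7 * 219/5 = 1533/5

1533/5


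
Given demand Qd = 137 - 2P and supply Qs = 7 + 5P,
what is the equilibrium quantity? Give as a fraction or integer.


First find equilibrium price:
137 - 2P = 7 + 5P
P* = 130/7 = 130/7
Then substitute into demand:
Q* = 137 - 2 * 130/7 = 699/7

699/7


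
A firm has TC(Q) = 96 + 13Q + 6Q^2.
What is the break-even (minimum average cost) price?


AC(Q) = 96/Q + 13 + 6Q
To minimize: dAC/dQ = -96/Q^2 + 6 = 0
Q^2 = 96/6 = 16
Q* = 4
Min AC = 96/4 + 13 + 6*4
Min AC = 24 + 13 + 24 = 61

61


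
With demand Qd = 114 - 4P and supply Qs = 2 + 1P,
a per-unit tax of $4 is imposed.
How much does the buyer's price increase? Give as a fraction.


With a per-unit tax, the buyer's price increase depends on relative slopes.
Supply slope: d = 1, Demand slope: b = 4
Buyer's price increase = d * tax / (b + d)
= 1 * 4 / (4 + 1)
= 4 / 5 = 4/5

4/5


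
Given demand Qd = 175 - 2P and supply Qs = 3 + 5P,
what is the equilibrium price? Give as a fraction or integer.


At equilibrium, Qd = Qs.
175 - 2P = 3 + 5P
175 - 3 = 2P + 5P
172 = 7P
P* = 172/7 = 172/7

172/7


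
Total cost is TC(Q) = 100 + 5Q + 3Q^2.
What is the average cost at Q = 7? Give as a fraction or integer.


TC(7) = 100 + 5*7 + 3*7^2
TC(7) = 100 + 35 + 147 = 282
AC = TC/Q = 282/7 = 282/7

282/7


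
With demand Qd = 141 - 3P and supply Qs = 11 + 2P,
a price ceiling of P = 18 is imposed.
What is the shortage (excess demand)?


At P = 18:
Qd = 141 - 3*18 = 87
Qs = 11 + 2*18 = 47
Shortage = Qd - Qs = 87 - 47 = 40

40


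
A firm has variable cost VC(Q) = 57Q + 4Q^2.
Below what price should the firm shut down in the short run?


AVC(Q) = VC(Q)/Q = 57 + 4Q
AVC is increasing in Q, so minimum AVC is at Q -> 0+.
Min AVC = 57
The firm should shut down if P < 57.

57


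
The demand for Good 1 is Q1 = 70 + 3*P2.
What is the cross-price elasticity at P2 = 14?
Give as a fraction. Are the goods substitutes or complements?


dQ1/dP2 = 3
At P2 = 14: Q1 = 70 + 3*14 = 112
Exy = (dQ1/dP2)(P2/Q1) = 3 * 14 / 112 = 3/8
Since Exy > 0, the goods are substitutes.

3/8 (substitutes)


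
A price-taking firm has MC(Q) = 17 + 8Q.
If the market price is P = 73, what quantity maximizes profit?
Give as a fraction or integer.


In perfect competition, profit is maximized where P = MC.
73 = 17 + 8Q
56 = 8Q
Q* = 56/8 = 7

7


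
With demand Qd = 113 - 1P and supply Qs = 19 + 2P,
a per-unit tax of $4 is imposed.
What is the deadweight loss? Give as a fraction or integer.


Pre-tax equilibrium quantity: Q* = 245/3
Post-tax equilibrium quantity: Q_tax = 79
Reduction in quantity: Q* - Q_tax = 8/3
DWL = (1/2) * tax * (Q* - Q_tax)
DWL = (1/2) * 4 * 8/3 = 16/3

16/3


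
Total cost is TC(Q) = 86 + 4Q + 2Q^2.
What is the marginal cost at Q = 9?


MC = dTC/dQ = 4 + 2*2*Q
At Q = 9:
MC = 4 + 4*9
MC = 4 + 36 = 40

40


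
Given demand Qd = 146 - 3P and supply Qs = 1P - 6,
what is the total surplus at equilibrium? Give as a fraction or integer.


Find equilibrium: 146 - 3P = 1P - 6
146 + 6 = 4P
P* = 152/4 = 38
Q* = 1*38 - 6 = 32
Inverse demand: P = 146/3 - Q/3, so P_max = 146/3
Inverse supply: P = 6 + Q/1, so P_min = 6
CS = (1/2) * 32 * (146/3 - 38) = 512/3
PS = (1/2) * 32 * (38 - 6) = 512
TS = CS + PS = 512/3 + 512 = 2048/3

2048/3


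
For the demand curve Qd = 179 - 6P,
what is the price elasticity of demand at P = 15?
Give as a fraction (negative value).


dQ/dP = -6
At P = 15: Q = 179 - 6*15 = 89
E = (dQ/dP)(P/Q) = (-6)(15/89) = -90/89

-90/89


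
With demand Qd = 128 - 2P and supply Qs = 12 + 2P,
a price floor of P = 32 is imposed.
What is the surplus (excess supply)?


At P = 32:
Qd = 128 - 2*32 = 64
Qs = 12 + 2*32 = 76
Surplus = Qs - Qd = 76 - 64 = 12

12


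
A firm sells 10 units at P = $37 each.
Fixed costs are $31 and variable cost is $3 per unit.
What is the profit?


Total Revenue = P * Q = 37 * 10 = $370
Total Cost = FC + VC*Q = 31 + 3*10 = $61
Profit = TR - TC = 370 - 61 = $309

$309


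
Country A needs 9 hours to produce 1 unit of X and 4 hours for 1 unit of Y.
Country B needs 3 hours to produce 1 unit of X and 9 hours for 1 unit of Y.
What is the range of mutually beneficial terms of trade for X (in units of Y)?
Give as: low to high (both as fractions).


Opportunity cost of X for Country A = hours_X / hours_Y = 9/4 = 9/4 units of Y
Opportunity cost of X for Country B = hours_X / hours_Y = 3/9 = 1/3 units of Y
Terms of trade must be between the two opportunity costs.
Range: 1/3 to 9/4

1/3 to 9/4


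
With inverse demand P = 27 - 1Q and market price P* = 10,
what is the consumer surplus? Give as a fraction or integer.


Maximum willingness to pay (at Q=0): P_max = 27
Quantity demanded at P* = 10:
Q* = (27 - 10)/1 = 17
CS = (1/2) * Q* * (P_max - P*)
CS = (1/2) * 17 * (27 - 10)
CS = (1/2) * 17 * 17 = 289/2

289/2


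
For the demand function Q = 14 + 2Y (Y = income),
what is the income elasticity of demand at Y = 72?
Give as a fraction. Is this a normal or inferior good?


dQ/dY = 2
At Y = 72: Q = 14 + 2*72 = 158
Ey = (dQ/dY)(Y/Q) = 2 * 72 / 158 = 72/79
Since Ey > 0, this is a normal good.

72/79 (normal good)


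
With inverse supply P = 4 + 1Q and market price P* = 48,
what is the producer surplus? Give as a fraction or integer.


Minimum supply price (at Q=0): P_min = 4
Quantity supplied at P* = 48:
Q* = (48 - 4)/1 = 44
PS = (1/2) * Q* * (P* - P_min)
PS = (1/2) * 44 * (48 - 4)
PS = (1/2) * 44 * 44 = 968

968


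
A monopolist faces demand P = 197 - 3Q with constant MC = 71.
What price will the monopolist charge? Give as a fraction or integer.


MR = 197 - 6Q
Set MR = MC: 197 - 6Q = 71
Q* = 21
Substitute into demand:
P* = 197 - 3*21 = 134

134


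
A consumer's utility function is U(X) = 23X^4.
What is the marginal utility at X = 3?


MU = dU/dX = 23*4*X^(4-1)
MU = 92*X^3
At X = 3:
MU = 92 * 3^3
MU = 92 * 27 = 2484

2484


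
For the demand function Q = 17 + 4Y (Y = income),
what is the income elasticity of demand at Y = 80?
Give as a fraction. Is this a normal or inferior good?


dQ/dY = 4
At Y = 80: Q = 17 + 4*80 = 337
Ey = (dQ/dY)(Y/Q) = 4 * 80 / 337 = 320/337
Since Ey > 0, this is a normal good.

320/337 (normal good)


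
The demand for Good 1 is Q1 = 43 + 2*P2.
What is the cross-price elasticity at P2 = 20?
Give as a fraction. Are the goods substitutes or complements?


dQ1/dP2 = 2
At P2 = 20: Q1 = 43 + 2*20 = 83
Exy = (dQ1/dP2)(P2/Q1) = 2 * 20 / 83 = 40/83
Since Exy > 0, the goods are substitutes.

40/83 (substitutes)


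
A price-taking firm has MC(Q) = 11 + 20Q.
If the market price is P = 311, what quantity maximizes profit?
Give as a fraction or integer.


In perfect competition, profit is maximized where P = MC.
311 = 11 + 20Q
300 = 20Q
Q* = 300/20 = 15

15


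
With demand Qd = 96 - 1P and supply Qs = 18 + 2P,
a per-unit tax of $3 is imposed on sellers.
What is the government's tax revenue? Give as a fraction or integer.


With tax on sellers, new supply: Qs' = 18 + 2(P - 3)
= 12 + 2P
New equilibrium quantity:
Q_new = 68
Tax revenue = tax * Q_new = 3 * 68 = 204

204


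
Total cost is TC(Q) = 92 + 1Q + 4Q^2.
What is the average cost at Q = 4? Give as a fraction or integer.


TC(4) = 92 + 1*4 + 4*4^2
TC(4) = 92 + 4 + 64 = 160
AC = TC/Q = 160/4 = 40

40


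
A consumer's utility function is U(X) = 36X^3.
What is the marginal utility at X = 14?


MU = dU/dX = 36*3*X^(3-1)
MU = 108*X^2
At X = 14:
MU = 108 * 14^2
MU = 108 * 196 = 21168

21168


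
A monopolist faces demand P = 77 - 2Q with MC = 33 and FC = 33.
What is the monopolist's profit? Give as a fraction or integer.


MR = MC: 77 - 4Q = 33
Q* = 11
P* = 77 - 2*11 = 55
Profit = (P* - MC)*Q* - FC
= (55 - 33)*11 - 33
= 22*11 - 33
= 242 - 33 = 209

209


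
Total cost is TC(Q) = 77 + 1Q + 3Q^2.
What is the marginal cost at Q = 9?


MC = dTC/dQ = 1 + 2*3*Q
At Q = 9:
MC = 1 + 6*9
MC = 1 + 54 = 55

55


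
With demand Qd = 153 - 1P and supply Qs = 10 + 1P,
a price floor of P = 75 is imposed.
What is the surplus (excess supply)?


At P = 75:
Qd = 153 - 1*75 = 78
Qs = 10 + 1*75 = 85
Surplus = Qs - Qd = 85 - 78 = 7

7


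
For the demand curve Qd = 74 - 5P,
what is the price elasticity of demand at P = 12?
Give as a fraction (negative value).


dQ/dP = -5
At P = 12: Q = 74 - 5*12 = 14
E = (dQ/dP)(P/Q) = (-5)(12/14) = -30/7

-30/7


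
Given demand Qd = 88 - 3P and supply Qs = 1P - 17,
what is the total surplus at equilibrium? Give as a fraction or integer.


Find equilibrium: 88 - 3P = 1P - 17
88 + 17 = 4P
P* = 105/4 = 105/4
Q* = 1*105/4 - 17 = 37/4
Inverse demand: P = 88/3 - Q/3, so P_max = 88/3
Inverse supply: P = 17 + Q/1, so P_min = 17
CS = (1/2) * 37/4 * (88/3 - 105/4) = 1369/96
PS = (1/2) * 37/4 * (105/4 - 17) = 1369/32
TS = CS + PS = 1369/96 + 1369/32 = 1369/24

1369/24


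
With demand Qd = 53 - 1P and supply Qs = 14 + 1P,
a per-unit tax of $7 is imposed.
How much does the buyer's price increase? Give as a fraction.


With a per-unit tax, the buyer's price increase depends on relative slopes.
Supply slope: d = 1, Demand slope: b = 1
Buyer's price increase = d * tax / (b + d)
= 1 * 7 / (1 + 1)
= 7 / 2 = 7/2

7/2


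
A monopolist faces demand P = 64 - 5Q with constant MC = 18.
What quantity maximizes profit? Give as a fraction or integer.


TR = P*Q = (64 - 5Q)Q = 64Q - 5Q^2
MR = dTR/dQ = 64 - 10Q
Set MR = MC:
64 - 10Q = 18
46 = 10Q
Q* = 46/10 = 23/5

23/5


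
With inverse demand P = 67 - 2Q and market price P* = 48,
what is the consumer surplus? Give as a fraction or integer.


Maximum willingness to pay (at Q=0): P_max = 67
Quantity demanded at P* = 48:
Q* = (67 - 48)/2 = 19/2
CS = (1/2) * Q* * (P_max - P*)
CS = (1/2) * 19/2 * (67 - 48)
CS = (1/2) * 19/2 * 19 = 361/4

361/4


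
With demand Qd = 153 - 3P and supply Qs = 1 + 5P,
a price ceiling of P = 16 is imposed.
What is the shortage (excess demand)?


At P = 16:
Qd = 153 - 3*16 = 105
Qs = 1 + 5*16 = 81
Shortage = Qd - Qs = 105 - 81 = 24

24


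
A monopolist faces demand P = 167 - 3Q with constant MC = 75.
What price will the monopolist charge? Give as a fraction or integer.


MR = 167 - 6Q
Set MR = MC: 167 - 6Q = 75
Q* = 46/3
Substitute into demand:
P* = 167 - 3*46/3 = 121

121
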